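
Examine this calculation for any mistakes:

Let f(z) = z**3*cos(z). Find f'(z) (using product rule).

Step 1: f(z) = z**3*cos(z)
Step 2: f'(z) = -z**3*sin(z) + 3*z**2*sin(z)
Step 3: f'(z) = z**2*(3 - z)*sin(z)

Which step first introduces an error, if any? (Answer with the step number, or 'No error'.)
Step 2

Step 2 is incorrect due to a wrong trig function.
The step shows: -z**3*sin(z) + 3*z**2*sin(z)
The correct value should be: -z**3*sin(z) + 3*z**2*cos(z)

Explanation: cos(z) was incorrectly written as sin(z): the term 3*z**2*cos(z) was incorrectly written as 3*z**2*sin(z)
The later steps are derived from this incorrect expression, so the error originates in Step 2.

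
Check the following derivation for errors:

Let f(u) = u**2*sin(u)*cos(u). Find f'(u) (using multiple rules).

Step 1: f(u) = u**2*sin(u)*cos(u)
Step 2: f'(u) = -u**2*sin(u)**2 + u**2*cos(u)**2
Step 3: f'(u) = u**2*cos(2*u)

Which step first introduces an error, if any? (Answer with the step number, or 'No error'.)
Step 2

Step 2 is incorrect due to a dropped term.
The step shows: -u**2*sin(u)**2 + u**2*cos(u)**2
The correct value should be: -u**2*sin(u)**2 + u**2*cos(u)**2 + 2*u*sin(u)*cos(u)

Explanation: A term was dropped: the term 2*u*sin(u)*cos(u) was incorrectly omitted
The later steps are derived from this incorrect expression, so the error originates in Step 2.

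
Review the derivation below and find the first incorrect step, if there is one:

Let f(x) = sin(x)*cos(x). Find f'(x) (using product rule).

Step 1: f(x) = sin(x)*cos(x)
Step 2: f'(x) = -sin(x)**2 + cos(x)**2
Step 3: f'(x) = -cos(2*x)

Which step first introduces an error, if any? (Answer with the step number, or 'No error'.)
Step 3

Step 3 is incorrect due to a sign flip.
The step shows: -cos(2*x)
The correct value should be: cos(2*x)

Explanation: The sign of the whole expression was flipped: the term cos(2*x) was incorrectly written as -cos(2*x)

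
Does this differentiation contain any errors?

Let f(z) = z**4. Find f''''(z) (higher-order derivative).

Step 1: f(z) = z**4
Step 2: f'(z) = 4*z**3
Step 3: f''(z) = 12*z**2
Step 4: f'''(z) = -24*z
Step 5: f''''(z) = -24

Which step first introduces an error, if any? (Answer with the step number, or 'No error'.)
Step 4

Step 4 is incorrect due to a sign flip.
The step shows: -24*z
The correct value should be: 24*z

Explanation: The sign of the whole expression was flipped: the term 24*z was incorrectly written as -24*z
The later steps are derived from this incorrect expression, so the error originates in Step 4.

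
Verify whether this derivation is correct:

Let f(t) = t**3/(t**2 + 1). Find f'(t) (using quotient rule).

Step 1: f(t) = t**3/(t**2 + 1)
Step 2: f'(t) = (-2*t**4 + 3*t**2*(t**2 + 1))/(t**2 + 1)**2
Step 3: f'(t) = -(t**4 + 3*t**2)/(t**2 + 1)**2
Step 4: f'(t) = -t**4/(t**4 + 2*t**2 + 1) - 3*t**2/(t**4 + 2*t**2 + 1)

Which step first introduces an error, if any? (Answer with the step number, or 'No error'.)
Step 3

Step 3 is incorrect due to a sign flip.
The step shows: -(t**4 + 3*t**2)/(t**2 + 1)**2
The correct value should be: (t**4 + 3*t**2)/(t**2 + 1)**2

Explanation: The sign of the whole expression was flipped: the term (t**4 + 3*t**2)/(t**2 + 1)**2 was incorrectly written as -(t**4 + 3*t**2)/(t**2 + 1)**2
The later steps are derived from this incorrect expression, so the error originates in Step 3.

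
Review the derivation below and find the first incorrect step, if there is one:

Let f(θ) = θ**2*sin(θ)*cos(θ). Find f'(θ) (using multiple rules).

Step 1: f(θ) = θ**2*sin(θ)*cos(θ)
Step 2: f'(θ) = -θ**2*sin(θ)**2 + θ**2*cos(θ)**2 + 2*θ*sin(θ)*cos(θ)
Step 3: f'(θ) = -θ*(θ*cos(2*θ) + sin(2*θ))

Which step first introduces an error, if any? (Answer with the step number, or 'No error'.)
Step 3

Step 3 is incorrect due to a sign flip.
The step shows: -θ*(θ*cos(2*θ) + sin(2*θ))
The correct value should be: θ*(θ*cos(2*θ) + sin(2*θ))

Explanation: The sign of the whole expression was flipped: the term θ*(θ*cos(2*θ) + sin(2*θ)) was incorrectly written as -θ*(θ*cos(2*θ) + sin(2*θ))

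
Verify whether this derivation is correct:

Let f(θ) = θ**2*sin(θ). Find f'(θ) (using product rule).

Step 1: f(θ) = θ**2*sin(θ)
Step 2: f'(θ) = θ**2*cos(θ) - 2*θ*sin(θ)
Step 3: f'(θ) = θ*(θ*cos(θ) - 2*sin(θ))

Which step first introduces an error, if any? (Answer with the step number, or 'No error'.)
Step 2

Step 2 is incorrect due to a sign flip.
The step shows: θ**2*cos(θ) - 2*θ*sin(θ)
The correct value should be: θ**2*cos(θ) + 2*θ*sin(θ)

Explanation: The sign of one term was flipped: the term 2*θ*sin(θ) was incorrectly written as -2*θ*sin(θ)
The later steps are derived from this incorrect expression, so the error originates in Step 2.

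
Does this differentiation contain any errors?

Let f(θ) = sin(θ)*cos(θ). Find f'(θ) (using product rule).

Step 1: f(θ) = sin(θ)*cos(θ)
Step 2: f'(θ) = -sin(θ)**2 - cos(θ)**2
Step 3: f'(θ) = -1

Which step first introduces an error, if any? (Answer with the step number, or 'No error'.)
Step 2

Step 2 is incorrect due to a sign flip.
The step shows: -sin(θ)**2 - cos(θ)**2
The correct value should be: -sin(θ)**2 + cos(θ)**2

Explanation: The sign of one term was flipped: the term cos(θ)**2 was incorrectly written as -cos(θ)**2
The later steps are derived from this incorrect expression, so the error originates in Step 2.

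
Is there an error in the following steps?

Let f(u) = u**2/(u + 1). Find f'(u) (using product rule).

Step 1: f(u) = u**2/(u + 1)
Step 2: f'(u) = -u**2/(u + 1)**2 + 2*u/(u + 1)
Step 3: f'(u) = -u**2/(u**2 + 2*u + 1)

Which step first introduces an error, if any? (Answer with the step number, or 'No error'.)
Step 3

Step 3 is incorrect due to a dropped term.
The step shows: -u**2/(u**2 + 2*u + 1)
The correct value should be: -u**2/(u**2 + 2*u + 1) + 2*u/(u + 1)

Explanation: A term was dropped: the term 2*u/(u + 1) was incorrectly omitted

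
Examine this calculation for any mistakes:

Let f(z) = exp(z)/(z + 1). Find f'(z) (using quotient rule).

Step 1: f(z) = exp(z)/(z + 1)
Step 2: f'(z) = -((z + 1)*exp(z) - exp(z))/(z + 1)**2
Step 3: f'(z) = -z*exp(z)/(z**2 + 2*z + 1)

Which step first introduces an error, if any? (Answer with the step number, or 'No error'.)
Step 2

Step 2 is incorrect due to a sign flip.
The step shows: -((z + 1)*exp(z) - exp(z))/(z + 1)**2
The correct value should be: ((z + 1)*exp(z) - exp(z))/(z + 1)**2

Explanation: The sign of the whole expression was flipped: the term ((z + 1)*exp(z) - exp(z))/(z + 1)**2 was incorrectly written as -((z + 1)*exp(z) - exp(z))/(z + 1)**2
The later steps are derived from this incorrect expression, so the error originates in Step 2.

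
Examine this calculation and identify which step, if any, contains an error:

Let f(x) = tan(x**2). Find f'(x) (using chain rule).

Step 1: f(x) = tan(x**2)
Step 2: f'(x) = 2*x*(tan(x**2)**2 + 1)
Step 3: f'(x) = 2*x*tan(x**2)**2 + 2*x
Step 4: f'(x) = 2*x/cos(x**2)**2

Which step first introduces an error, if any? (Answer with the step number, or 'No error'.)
No error

All steps in this derivation are correct.
The final answer f'(x) = 2*x/cos(x**2)**2 is valid.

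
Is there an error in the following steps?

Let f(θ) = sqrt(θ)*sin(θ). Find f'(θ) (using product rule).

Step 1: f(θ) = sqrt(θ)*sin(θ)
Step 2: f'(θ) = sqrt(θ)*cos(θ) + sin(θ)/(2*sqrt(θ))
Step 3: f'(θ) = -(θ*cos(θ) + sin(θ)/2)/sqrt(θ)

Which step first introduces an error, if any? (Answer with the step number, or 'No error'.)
Step 3

Step 3 is incorrect due to a sign flip.
The step shows: -(θ*cos(θ) + sin(θ)/2)/sqrt(θ)
The correct value should be: (θ*cos(θ) + sin(θ)/2)/sqrt(θ)

Explanation: The sign of the whole expression was flipped: the term (θ*cos(θ) + sin(θ)/2)/sqrt(θ) was incorrectly written as -(θ*cos(θ) + sin(θ)/2)/sqrt(θ)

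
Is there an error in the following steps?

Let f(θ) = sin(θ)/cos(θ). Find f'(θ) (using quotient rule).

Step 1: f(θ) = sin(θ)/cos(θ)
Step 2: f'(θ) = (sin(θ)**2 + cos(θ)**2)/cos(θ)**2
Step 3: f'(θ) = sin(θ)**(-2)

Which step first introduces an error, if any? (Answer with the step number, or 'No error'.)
Step 3

Step 3 is incorrect due to a wrong trig function.
The step shows: sin(θ)**(-2)
The correct value should be: cos(θ)**(-2)

Explanation: cos(θ) was incorrectly written as sin(θ): the term cos(θ)**(-2) was incorrectly written as sin(θ)**(-2)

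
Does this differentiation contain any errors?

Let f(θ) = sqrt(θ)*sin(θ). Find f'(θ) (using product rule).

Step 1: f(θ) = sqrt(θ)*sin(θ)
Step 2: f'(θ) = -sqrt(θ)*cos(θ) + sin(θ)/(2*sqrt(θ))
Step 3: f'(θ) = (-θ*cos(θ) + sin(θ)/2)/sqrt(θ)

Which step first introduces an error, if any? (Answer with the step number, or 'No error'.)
Step 2

Step 2 is incorrect due to a sign flip.
The step shows: -sqrt(θ)*cos(θ) + sin(θ)/(2*sqrt(θ))
The correct value should be: sqrt(θ)*cos(θ) + sin(θ)/(2*sqrt(θ))

Explanation: The sign of one term was flipped: the term sqrt(θ)*cos(θ) was incorrectly written as -sqrt(θ)*cos(θ)
The later steps are derived from this incorrect expression, so the error originates in Step 2.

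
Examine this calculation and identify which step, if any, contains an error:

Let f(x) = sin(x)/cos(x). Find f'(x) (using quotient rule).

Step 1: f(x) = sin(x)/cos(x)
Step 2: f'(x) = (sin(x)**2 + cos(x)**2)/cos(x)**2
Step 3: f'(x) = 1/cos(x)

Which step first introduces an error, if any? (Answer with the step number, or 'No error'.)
Step 3

Step 3 is incorrect due to a wrong exponent.
The step shows: 1/cos(x)
The correct value should be: cos(x)**(-2)

Explanation: The exponent -2 on cos(x) was incorrectly written as -1: the term cos(x)**(-2) was incorrectly written as 1/cos(x)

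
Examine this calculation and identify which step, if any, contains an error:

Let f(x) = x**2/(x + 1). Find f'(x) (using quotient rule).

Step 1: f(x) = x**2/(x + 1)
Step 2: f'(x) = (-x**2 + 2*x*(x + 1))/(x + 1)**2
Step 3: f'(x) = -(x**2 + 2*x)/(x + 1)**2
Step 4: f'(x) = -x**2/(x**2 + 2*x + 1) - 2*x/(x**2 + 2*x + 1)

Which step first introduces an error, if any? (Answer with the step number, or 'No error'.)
Step 3

Step 3 is incorrect due to a sign flip.
The step shows: -(x**2 + 2*x)/(x + 1)**2
The correct value should be: (x**2 + 2*x)/(x + 1)**2

Explanation: The sign of the whole expression was flipped: the term (x**2 + 2*x)/(x + 1)**2 was incorrectly written as -(x**2 + 2*x)/(x + 1)**2
The later steps are derived from this incorrect expression, so the error originates in Step 3.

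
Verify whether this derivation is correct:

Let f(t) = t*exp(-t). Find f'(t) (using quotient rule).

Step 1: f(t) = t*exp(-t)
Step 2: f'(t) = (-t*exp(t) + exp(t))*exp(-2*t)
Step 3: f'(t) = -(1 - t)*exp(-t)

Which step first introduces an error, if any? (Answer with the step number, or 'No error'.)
Step 3

Step 3 is incorrect due to a sign flip.
The step shows: -(1 - t)*exp(-t)
The correct value should be: (1 - t)*exp(-t)

Explanation: The sign of the whole expression was flipped: the term (1 - t)*exp(-t) was incorrectly written as -(1 - t)*exp(-t)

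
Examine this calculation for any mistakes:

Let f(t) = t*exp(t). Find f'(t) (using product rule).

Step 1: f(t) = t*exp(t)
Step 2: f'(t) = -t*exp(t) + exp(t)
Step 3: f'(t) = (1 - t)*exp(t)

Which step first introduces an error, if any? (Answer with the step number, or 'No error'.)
Step 2

Step 2 is incorrect due to a sign flip.
The step shows: -t*exp(t) + exp(t)
The correct value should be: t*exp(t) + exp(t)

Explanation: The sign of one term was flipped: the term t*exp(t) was incorrectly written as -t*exp(t)
The later steps are derived from this incorrect expression, so the error originates in Step 2.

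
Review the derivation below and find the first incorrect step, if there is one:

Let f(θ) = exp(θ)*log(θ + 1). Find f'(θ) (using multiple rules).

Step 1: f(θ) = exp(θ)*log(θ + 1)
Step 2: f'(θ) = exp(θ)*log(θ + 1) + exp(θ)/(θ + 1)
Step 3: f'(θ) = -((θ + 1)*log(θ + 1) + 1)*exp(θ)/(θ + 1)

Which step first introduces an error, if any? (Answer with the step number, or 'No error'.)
Step 3

Step 3 is incorrect due to a sign flip.
The step shows: -((θ + 1)*log(θ + 1) + 1)*exp(θ)/(θ + 1)
The correct value should be: ((θ + 1)*log(θ + 1) + 1)*exp(θ)/(θ + 1)

Explanation: The sign of the whole expression was flipped: the term ((θ + 1)*log(θ + 1) + 1)*exp(θ)/(θ + 1) was incorrectly written as -((θ + 1)*log(θ + 1) + 1)*exp(θ)/(θ + 1)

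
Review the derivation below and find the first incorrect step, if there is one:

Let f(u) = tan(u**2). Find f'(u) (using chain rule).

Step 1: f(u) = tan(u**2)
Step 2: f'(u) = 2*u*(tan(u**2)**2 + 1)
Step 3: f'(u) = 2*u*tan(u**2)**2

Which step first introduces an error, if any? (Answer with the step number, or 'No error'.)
Step 3

Step 3 is incorrect due to a dropped term.
The step shows: 2*u*tan(u**2)**2
The correct value should be: 2*u*tan(u**2)**2 + 2*u

Explanation: A term was dropped: the term 2*u was incorrectly omitted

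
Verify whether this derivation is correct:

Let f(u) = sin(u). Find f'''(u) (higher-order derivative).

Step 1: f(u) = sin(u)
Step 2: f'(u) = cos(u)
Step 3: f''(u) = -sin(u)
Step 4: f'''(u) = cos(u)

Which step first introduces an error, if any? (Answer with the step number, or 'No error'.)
Step 4

Step 4 is incorrect due to a sign flip.
The step shows: cos(u)
The correct value should be: -cos(u)

Explanation: The sign of the whole expression was flipped: the term -cos(u) was incorrectly written as cos(u)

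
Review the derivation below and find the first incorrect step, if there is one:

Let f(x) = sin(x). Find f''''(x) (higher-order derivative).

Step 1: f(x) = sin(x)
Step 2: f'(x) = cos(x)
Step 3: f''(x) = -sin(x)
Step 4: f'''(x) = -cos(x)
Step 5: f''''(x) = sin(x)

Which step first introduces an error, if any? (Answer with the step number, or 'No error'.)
No error

All steps in this derivation are correct.
The final answer f''''(x) = sin(x) is valid.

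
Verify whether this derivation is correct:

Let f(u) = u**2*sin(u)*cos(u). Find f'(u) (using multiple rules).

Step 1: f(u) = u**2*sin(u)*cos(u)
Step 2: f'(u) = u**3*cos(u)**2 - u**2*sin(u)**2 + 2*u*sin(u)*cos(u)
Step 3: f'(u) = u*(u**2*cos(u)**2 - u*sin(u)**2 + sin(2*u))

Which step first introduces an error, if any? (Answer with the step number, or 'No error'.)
Step 2

Step 2 is incorrect due to a wrong exponent.
The step shows: u**3*cos(u)**2 - u**2*sin(u)**2 + 2*u*sin(u)*cos(u)
The correct value should be: -u**2*sin(u)**2 + u**2*cos(u)**2 + 2*u*sin(u)*cos(u)

Explanation: The exponent 2 on u was incorrectly written as 3: the term u**2*cos(u)**2 was incorrectly written as u**3*cos(u)**2
The later steps are derived from this incorrect expression, so the error originates in Step 2.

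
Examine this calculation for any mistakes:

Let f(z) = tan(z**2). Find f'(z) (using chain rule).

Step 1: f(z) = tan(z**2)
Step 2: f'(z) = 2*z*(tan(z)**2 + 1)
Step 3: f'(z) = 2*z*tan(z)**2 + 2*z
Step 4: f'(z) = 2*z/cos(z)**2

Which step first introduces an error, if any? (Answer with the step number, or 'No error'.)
Step 2

Step 2 is incorrect due to a wrong exponent.
The step shows: 2*z*(tan(z)**2 + 1)
The correct value should be: 2*z*(tan(z**2)**2 + 1)

Explanation: The exponent 2 on z was incorrectly written as 1: the term 2*z*(tan(z**2)**2 + 1) was incorrectly written as 2*z*(tan(z)**2 + 1)
The later steps are derived from this incorrect expression, so the error originates in Step 2.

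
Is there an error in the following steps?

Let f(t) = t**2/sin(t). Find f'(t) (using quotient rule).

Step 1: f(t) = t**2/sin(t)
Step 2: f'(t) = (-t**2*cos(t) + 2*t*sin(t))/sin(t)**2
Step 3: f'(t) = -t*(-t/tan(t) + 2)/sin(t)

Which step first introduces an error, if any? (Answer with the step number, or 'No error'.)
Step 3

Step 3 is incorrect due to a sign flip.
The step shows: -t*(-t/tan(t) + 2)/sin(t)
The correct value should be: t*(-t/tan(t) + 2)/sin(t)

Explanation: The sign of the whole expression was flipped: the term t*(-t/tan(t) + 2)/sin(t) was incorrectly written as -t*(-t/tan(t) + 2)/sin(t)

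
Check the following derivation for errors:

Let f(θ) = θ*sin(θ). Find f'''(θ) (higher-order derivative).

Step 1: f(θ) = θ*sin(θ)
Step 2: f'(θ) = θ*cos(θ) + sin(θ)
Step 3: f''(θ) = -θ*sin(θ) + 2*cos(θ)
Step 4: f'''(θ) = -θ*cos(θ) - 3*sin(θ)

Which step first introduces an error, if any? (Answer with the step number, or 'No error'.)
No error

All steps in this derivation are correct.
The final answer f'''(θ) = -θ*cos(θ) - 3*sin(θ) is valid.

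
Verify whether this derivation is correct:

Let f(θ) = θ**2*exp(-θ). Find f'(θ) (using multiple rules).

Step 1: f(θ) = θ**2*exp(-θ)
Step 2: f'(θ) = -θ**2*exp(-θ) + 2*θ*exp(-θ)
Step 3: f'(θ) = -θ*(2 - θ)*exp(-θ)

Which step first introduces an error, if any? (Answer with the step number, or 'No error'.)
Step 3

Step 3 is incorrect due to a sign flip.
The step shows: -θ*(2 - θ)*exp(-θ)
The correct value should be: θ*(2 - θ)*exp(-θ)

Explanation: The sign of the whole expression was flipped: the term θ*(2 - θ)*exp(-θ) was incorrectly written as -θ*(2 - θ)*exp(-θ)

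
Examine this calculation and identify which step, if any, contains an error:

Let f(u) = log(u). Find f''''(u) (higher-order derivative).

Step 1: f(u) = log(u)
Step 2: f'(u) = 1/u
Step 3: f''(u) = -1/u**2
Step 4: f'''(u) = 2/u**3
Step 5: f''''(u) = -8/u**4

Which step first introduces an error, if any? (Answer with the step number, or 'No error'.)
Step 5

Step 5 is incorrect due to a wrong coefficient.
The step shows: -8/u**4
The correct value should be: -6/u**4

Explanation: The coefficient -6 was incorrectly written as -8: the term -6/u**4 was incorrectly written as -8/u**4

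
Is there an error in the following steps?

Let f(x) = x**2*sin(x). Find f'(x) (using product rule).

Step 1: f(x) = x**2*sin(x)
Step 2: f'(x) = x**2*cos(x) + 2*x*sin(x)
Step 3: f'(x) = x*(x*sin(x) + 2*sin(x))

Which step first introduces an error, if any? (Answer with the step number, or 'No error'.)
Step 3

Step 3 is incorrect due to a wrong trig function.
The step shows: x*(x*sin(x) + 2*sin(x))
The correct value should be: x*(x*cos(x) + 2*sin(x))

Explanation: cos(x) was incorrectly written as sin(x): the term x*(x*cos(x) + 2*sin(x)) was incorrectly written as x*(x*sin(x) + 2*sin(x))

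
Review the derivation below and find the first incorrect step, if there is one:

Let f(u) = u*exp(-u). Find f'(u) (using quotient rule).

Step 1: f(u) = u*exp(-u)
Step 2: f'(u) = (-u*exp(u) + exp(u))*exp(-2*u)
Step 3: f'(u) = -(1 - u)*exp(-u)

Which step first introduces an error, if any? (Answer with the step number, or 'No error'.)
Step 3

Step 3 is incorrect due to a sign flip.
The step shows: -(1 - u)*exp(-u)
The correct value should be: (1 - u)*exp(-u)

Explanation: The sign of the whole expression was flipped: the term (1 - u)*exp(-u) was incorrectly written as -(1 - u)*exp(-u)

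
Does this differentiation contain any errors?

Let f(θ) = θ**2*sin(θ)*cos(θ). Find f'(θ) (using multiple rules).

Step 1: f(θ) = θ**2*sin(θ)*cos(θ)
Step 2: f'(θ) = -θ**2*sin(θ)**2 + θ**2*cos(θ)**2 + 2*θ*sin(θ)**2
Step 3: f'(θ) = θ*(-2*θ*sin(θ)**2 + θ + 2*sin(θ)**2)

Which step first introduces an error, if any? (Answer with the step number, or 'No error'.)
Step 2

Step 2 is incorrect due to a wrong trig function.
The step shows: -θ**2*sin(θ)**2 + θ**2*cos(θ)**2 + 2*θ*sin(θ)**2
The correct value should be: -θ**2*sin(θ)**2 + θ**2*cos(θ)**2 + 2*θ*sin(θ)*cos(θ)

Explanation: cos(θ) was incorrectly written as sin(θ): the term 2*θ*sin(θ)*cos(θ) was incorrectly written as 2*θ*sin(θ)**2
The later steps are derived from this incorrect expression, so the error originates in Step 2.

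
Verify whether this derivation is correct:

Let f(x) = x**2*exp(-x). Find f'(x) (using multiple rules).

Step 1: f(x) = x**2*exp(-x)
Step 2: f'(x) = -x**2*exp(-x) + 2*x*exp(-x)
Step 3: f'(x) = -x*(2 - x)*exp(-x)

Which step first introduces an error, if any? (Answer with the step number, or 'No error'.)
Step 3

Step 3 is incorrect due to a sign flip.
The step shows: -x*(2 - x)*exp(-x)
The correct value should be: x*(2 - x)*exp(-x)

Explanation: The sign of the whole expression was flipped: the term x*(2 - x)*exp(-x) was incorrectly written as -x*(2 - x)*exp(-x)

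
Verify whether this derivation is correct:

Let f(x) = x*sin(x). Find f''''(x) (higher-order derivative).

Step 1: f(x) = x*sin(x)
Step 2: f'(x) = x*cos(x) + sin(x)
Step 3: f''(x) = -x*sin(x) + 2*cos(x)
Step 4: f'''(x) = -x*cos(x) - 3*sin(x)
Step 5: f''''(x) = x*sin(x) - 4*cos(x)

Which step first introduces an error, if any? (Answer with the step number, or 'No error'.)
No error

All steps in this derivation are correct.
The final answer f''''(x) = x*sin(x) - 4*cos(x) is valid.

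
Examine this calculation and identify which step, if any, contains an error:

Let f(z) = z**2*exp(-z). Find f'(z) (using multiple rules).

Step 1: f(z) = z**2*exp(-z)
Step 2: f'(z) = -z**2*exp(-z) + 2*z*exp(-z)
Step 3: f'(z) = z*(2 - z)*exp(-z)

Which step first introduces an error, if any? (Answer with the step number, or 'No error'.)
No error

All steps in this derivation are correct.
The final answer f'(z) = z*(2 - z)*exp(-z) is valid.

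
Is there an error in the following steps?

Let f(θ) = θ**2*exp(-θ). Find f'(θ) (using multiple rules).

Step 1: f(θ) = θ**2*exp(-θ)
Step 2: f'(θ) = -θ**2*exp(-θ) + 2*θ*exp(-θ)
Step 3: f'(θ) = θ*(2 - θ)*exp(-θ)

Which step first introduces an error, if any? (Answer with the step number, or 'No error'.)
No error

All steps in this derivation are correct.
The final answer f'(θ) = θ*(2 - θ)*exp(-θ) is valid.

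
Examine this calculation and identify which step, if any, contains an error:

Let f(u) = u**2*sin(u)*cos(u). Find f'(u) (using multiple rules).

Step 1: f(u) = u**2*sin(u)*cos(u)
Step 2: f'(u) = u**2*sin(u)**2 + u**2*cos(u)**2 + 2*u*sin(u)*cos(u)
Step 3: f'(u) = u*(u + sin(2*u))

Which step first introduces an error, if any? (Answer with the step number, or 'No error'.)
Step 2

Step 2 is incorrect due to a sign flip.
The step shows: u**2*sin(u)**2 + u**2*cos(u)**2 + 2*u*sin(u)*cos(u)
The correct value should be: -u**2*sin(u)**2 + u**2*cos(u)**2 + 2*u*sin(u)*cos(u)

Explanation: The sign of one term was flipped: the term -u**2*sin(u)**2 was incorrectly written as u**2*sin(u)**2
The later steps are derived from this incorrect expression, so the error originates in Step 2.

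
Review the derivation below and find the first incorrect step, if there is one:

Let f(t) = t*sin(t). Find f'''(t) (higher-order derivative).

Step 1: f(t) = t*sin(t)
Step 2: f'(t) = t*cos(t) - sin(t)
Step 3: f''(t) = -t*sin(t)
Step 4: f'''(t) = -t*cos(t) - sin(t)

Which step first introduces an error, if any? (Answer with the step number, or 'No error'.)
Step 2

Step 2 is incorrect due to a sign flip.
The step shows: t*cos(t) - sin(t)
The correct value should be: t*cos(t) + sin(t)

Explanation: The sign of one term was flipped: the term sin(t) was incorrectly written as -sin(t)
The later steps are derived from this incorrect expression, so the error originates in Step 2.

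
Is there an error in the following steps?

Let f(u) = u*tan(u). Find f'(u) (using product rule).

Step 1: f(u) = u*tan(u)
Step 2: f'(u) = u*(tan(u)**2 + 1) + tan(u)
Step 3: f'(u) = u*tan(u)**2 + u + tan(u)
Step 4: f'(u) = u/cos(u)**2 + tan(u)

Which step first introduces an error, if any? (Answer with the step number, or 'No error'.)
No error

All steps in this derivation are correct.
The final answer f'(u) = u/cos(u)**2 + tan(u) is valid.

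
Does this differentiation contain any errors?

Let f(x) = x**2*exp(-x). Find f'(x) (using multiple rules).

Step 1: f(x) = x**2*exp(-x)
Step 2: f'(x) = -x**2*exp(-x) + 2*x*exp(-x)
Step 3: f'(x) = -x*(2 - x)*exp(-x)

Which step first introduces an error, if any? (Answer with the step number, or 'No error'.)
Step 3

Step 3 is incorrect due to a sign flip.
The step shows: -x*(2 - x)*exp(-x)
The correct value should be: x*(2 - x)*exp(-x)

Explanation: The sign of the whole expression was flipped: the term x*(2 - x)*exp(-x) was incorrectly written as -x*(2 - x)*exp(-x)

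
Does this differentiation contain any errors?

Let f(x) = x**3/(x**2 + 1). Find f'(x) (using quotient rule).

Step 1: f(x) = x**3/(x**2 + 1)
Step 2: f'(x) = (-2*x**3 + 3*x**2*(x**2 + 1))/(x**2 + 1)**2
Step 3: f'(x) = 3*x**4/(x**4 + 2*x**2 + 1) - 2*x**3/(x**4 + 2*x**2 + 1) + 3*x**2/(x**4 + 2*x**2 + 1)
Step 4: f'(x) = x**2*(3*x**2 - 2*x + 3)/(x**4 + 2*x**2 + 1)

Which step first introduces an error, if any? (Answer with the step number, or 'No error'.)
Step 2

Step 2 is incorrect due to a wrong exponent.
The step shows: (-2*x**3 + 3*x**2*(x**2 + 1))/(x**2 + 1)**2
The correct value should be: (-2*x**4 + 3*x**2*(x**2 + 1))/(x**2 + 1)**2

Explanation: The exponent 4 on x was incorrectly written as 3: the term (-2*x**4 + 3*x**2*(x**2 + 1))/(x**2 + 1)**2 was incorrectly written as (-2*x**3 + 3*x**2*(x**2 + 1))/(x**2 + 1)**2
The later steps are derived from this incorrect expression, so the error originates in Step 2.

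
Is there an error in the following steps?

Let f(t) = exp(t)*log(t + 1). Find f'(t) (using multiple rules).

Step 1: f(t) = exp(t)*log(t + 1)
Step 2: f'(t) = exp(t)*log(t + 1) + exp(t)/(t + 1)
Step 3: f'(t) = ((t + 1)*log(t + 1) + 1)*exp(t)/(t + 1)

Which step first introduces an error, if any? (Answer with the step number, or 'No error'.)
No error

All steps in this derivation are correct.
The final answer f'(t) = ((t + 1)*log(t + 1) + 1)*exp(t)/(t + 1) is valid.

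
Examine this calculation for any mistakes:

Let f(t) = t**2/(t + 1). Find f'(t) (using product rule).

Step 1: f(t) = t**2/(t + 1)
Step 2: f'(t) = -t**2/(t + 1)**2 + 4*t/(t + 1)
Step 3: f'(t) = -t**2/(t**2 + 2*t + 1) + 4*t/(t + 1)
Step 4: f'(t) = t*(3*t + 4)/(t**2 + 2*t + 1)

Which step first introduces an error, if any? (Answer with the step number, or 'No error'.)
Step 2

Step 2 is incorrect due to a wrong coefficient.
The step shows: -t**2/(t + 1)**2 + 4*t/(t + 1)
The correct value should be: -t**2/(t + 1)**2 + 2*t/(t + 1)

Explanation: The coefficient 2 was incorrectly written as 4: the term 2*t/(t + 1) was incorrectly written as 4*t/(t + 1)
The later steps are derived from this incorrect expression, so the error originates in Step 2.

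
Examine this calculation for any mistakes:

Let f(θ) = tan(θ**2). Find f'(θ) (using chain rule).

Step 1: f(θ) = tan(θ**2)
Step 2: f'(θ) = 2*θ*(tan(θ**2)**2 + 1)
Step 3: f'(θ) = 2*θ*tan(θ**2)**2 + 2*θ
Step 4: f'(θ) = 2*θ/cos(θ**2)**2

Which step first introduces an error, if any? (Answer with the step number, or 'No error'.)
No error

All steps in this derivation are correct.
The final answer f'(θ) = 2*θ/cos(θ**2)**2 is valid.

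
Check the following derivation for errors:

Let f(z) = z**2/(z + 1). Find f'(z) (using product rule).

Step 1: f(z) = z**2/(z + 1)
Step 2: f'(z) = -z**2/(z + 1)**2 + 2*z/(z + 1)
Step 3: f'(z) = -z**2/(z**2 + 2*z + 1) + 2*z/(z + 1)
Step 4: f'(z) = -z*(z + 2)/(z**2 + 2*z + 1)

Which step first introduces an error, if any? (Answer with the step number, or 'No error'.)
Step 4

Step 4 is incorrect due to a sign flip.
The step shows: -z*(z + 2)/(z**2 + 2*z + 1)
The correct value should be: z*(z + 2)/(z**2 + 2*z + 1)

Explanation: The sign of the whole expression was flipped: the term z*(z + 2)/(z**2 + 2*z + 1) was incorrectly written as -z*(z + 2)/(z**2 + 2*z + 1)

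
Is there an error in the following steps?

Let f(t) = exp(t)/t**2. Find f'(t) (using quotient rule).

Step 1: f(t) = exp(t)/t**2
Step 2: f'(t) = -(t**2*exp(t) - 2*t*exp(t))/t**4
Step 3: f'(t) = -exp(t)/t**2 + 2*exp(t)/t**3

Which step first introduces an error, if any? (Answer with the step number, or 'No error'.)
Step 2

Step 2 is incorrect due to a sign flip.
The step shows: -(t**2*exp(t) - 2*t*exp(t))/t**4
The correct value should be: (t**2*exp(t) - 2*t*exp(t))/t**4

Explanation: The sign of the whole expression was flipped: the term (t**2*exp(t) - 2*t*exp(t))/t**4 was incorrectly written as -(t**2*exp(t) - 2*t*exp(t))/t**4
The later steps are derived from this incorrect expression, so the error originates in Step 2.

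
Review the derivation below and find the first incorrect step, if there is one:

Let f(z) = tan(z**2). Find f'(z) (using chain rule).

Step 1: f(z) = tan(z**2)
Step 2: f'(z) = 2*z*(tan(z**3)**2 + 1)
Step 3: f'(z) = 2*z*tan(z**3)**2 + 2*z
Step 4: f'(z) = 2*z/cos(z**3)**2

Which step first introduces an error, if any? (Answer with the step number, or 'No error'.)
Step 2

Step 2 is incorrect due to a wrong exponent.
The step shows: 2*z*(tan(z**3)**2 + 1)
The correct value should be: 2*z*(tan(z**2)**2 + 1)

Explanation: The exponent 2 on z was incorrectly written as 3: the term 2*z*(tan(z**2)**2 + 1) was incorrectly written as 2*z*(tan(z**3)**2 + 1)
The later steps are derived from this incorrect expression, so the error originates in Step 2.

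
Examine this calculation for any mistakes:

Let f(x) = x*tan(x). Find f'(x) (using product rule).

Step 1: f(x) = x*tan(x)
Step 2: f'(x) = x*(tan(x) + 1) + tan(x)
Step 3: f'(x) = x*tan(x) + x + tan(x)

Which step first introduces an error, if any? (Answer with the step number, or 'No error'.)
Step 2

Step 2 is incorrect due to a wrong exponent.
The step shows: x*(tan(x) + 1) + tan(x)
The correct value should be: x*(tan(x)**2 + 1) + tan(x)

Explanation: The exponent 2 on tan(x) was incorrectly written as 1: the term x*(tan(x)**2 + 1) was incorrectly written as x*(tan(x) + 1)
The later steps are derived from this incorrect expression, so the error originates in Step 2.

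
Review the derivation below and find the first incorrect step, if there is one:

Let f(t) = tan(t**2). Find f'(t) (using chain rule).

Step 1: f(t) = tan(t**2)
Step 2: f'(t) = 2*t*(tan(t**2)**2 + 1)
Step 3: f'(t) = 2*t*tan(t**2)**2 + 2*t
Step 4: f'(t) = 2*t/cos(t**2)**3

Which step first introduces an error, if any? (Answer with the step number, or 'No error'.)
Step 4

Step 4 is incorrect due to a wrong exponent.
The step shows: 2*t/cos(t**2)**3
The correct value should be: 2*t/cos(t**2)**2

Explanation: The exponent -2 on cos(t**2) was incorrectly written as -3: the term 2*t/cos(t**2)**2 was incorrectly written as 2*t/cos(t**2)**3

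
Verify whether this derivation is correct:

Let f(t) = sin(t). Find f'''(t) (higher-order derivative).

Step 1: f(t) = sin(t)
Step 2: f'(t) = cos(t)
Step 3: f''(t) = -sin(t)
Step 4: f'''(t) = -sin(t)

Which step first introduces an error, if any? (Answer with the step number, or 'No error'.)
Step 4

Step 4 is incorrect due to a wrong trig function.
The step shows: -sin(t)
The correct value should be: -cos(t)

Explanation: cos(t) was incorrectly written as sin(t): the term -cos(t) was incorrectly written as -sin(t)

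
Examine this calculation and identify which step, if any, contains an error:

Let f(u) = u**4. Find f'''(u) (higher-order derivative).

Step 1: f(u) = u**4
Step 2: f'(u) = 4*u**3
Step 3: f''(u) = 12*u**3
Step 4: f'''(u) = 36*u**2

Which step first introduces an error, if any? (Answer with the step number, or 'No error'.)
Step 3

Step 3 is incorrect due to a wrong exponent.
The step shows: 12*u**3
The correct value should be: 12*u**2

Explanation: The exponent 2 on u was incorrectly written as 3: the term 12*u**2 was incorrectly written as 12*u**3
The later steps are derived from this incorrect expression, so the error originates in Step 3.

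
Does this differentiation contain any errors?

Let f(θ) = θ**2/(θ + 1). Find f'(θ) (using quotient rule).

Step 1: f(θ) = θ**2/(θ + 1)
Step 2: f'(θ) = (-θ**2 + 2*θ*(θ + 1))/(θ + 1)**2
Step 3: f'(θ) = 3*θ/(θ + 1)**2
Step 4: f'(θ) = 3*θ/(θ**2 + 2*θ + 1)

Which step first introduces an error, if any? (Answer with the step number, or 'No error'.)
Step 3

Step 3 is incorrect due to a wrong exponent.
The step shows: 3*θ/(θ + 1)**2
The correct value should be: (θ**2 + 2*θ)/(θ + 1)**2

Explanation: The exponent 2 on θ was incorrectly written as 1: the term (θ**2 + 2*θ)/(θ + 1)**2 was incorrectly written as 3*θ/(θ + 1)**2
The later steps are derived from this incorrect expression, so the error originates in Step 3.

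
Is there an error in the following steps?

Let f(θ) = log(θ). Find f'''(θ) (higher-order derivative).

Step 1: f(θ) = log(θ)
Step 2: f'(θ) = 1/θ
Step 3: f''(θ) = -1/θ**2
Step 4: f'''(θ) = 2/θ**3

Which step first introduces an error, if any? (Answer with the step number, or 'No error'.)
No error

All steps in this derivation are correct.
The final answer f'''(θ) = 2/θ**3 is valid.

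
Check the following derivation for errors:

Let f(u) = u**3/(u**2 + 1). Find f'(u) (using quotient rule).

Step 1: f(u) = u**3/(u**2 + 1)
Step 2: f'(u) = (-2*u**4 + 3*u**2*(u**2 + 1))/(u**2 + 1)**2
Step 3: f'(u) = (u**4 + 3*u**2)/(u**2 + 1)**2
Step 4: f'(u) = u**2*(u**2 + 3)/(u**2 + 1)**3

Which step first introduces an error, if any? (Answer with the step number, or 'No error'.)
Step 4

Step 4 is incorrect due to a wrong exponent.
The step shows: u**2*(u**2 + 3)/(u**2 + 1)**3
The correct value should be: u**2*(u**2 + 3)/(u**2 + 1)**2

Explanation: The exponent -2 on u**2 + 1 was incorrectly written as -3: the term u**2*(u**2 + 3)/(u**2 + 1)**2 was incorrectly written as u**2*(u**2 + 3)/(u**2 + 1)**3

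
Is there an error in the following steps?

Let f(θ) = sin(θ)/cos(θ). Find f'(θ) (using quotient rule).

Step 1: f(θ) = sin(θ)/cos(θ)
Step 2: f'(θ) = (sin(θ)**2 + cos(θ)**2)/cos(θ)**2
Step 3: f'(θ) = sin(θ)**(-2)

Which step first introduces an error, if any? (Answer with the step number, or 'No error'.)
Step 3

Step 3 is incorrect due to a wrong trig function.
The step shows: sin(θ)**(-2)
The correct value should be: cos(θ)**(-2)

Explanation: cos(θ) was incorrectly written as sin(θ): the term cos(θ)**(-2) was incorrectly written as sin(θ)**(-2)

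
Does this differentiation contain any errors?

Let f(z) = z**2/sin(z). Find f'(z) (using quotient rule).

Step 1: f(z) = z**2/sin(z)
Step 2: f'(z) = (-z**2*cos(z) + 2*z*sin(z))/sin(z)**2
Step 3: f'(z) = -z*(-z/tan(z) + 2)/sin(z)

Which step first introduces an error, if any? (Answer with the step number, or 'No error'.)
Step 3

Step 3 is incorrect due to a sign flip.
The step shows: -z*(-z/tan(z) + 2)/sin(z)
The correct value should be: z*(-z/tan(z) + 2)/sin(z)

Explanation: The sign of the whole expression was flipped: the term z*(-z/tan(z) + 2)/sin(z) was incorrectly written as -z*(-z/tan(z) + 2)/sin(z)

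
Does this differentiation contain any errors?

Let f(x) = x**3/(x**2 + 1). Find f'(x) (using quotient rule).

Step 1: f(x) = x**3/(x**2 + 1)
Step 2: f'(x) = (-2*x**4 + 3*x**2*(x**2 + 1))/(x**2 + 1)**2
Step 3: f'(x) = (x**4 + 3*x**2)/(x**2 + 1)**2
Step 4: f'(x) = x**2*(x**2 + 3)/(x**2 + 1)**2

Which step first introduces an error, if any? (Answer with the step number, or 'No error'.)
No error

All steps in this derivation are correct.
The final answer f'(x) = x**2*(x**2 + 3)/(x**2 + 1)**2 is valid.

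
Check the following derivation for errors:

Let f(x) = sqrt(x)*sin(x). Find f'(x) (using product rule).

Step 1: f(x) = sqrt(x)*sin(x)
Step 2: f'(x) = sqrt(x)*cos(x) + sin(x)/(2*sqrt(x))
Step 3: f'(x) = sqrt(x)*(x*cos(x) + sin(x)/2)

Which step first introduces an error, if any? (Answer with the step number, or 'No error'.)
Step 3

Step 3 is incorrect due to a wrong exponent.
The step shows: sqrt(x)*(x*cos(x) + sin(x)/2)
The correct value should be: (x*cos(x) + sin(x)/2)/sqrt(x)

Explanation: The exponent -1/2 on x was incorrectly written as 1/2: the term (x*cos(x) + sin(x)/2)/sqrt(x) was incorrectly written as sqrt(x)*(x*cos(x) + sin(x)/2)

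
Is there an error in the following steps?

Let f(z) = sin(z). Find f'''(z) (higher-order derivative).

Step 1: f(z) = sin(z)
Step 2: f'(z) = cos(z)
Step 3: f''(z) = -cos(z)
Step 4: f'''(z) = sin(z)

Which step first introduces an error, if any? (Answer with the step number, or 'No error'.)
Step 3

Step 3 is incorrect due to a wrong trig function.
The step shows: -cos(z)
The correct value should be: -sin(z)

Explanation: sin(z) was incorrectly written as cos(z): the term -sin(z) was incorrectly written as -cos(z)
The later steps are derived from this incorrect expression, so the error originates in Step 3.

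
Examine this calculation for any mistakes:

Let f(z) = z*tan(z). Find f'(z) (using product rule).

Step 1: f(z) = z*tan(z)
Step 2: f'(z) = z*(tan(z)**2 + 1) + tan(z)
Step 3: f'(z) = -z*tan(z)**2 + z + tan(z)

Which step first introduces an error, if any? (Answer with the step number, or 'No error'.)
Step 3

Step 3 is incorrect due to a sign flip.
The step shows: -z*tan(z)**2 + z + tan(z)
The correct value should be: z*tan(z)**2 + z + tan(z)

Explanation: The sign of one term was flipped: the term z*tan(z)**2 was incorrectly written as -z*tan(z)**2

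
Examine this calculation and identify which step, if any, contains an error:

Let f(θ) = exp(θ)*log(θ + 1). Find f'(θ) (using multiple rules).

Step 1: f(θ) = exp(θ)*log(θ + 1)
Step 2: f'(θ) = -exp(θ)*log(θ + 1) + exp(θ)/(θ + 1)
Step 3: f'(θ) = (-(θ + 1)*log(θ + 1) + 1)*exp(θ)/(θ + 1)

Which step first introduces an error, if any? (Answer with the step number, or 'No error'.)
Step 2

Step 2 is incorrect due to a sign flip.
The step shows: -exp(θ)*log(θ + 1) + exp(θ)/(θ + 1)
The correct value should be: exp(θ)*log(θ + 1) + exp(θ)/(θ + 1)

Explanation: The sign of one term was flipped: the term exp(θ)*log(θ + 1) was incorrectly written as -exp(θ)*log(θ + 1)
The later steps are derived from this incorrect expression, so the error originates in Step 2.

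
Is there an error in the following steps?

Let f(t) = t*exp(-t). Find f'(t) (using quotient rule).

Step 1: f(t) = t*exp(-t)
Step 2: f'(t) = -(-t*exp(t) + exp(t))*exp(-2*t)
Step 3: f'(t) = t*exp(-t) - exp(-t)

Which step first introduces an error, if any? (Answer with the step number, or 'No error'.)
Step 2

Step 2 is incorrect due to a sign flip.
The step shows: -(-t*exp(t) + exp(t))*exp(-2*t)
The correct value should be: (-t*exp(t) + exp(t))*exp(-2*t)

Explanation: The sign of the whole expression was flipped: the term (-t*exp(t) + exp(t))*exp(-2*t) was incorrectly written as -(-t*exp(t) + exp(t))*exp(-2*t)
The later steps are derived from this incorrect expression, so the error originates in Step 2.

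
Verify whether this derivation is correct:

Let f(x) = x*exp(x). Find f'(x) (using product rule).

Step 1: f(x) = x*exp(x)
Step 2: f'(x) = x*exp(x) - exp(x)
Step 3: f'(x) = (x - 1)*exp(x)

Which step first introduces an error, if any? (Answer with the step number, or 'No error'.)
Step 2

Step 2 is incorrect due to a sign flip.
The step shows: x*exp(x) - exp(x)
The correct value should be: x*exp(x) + exp(x)

Explanation: The sign of one term was flipped: the term exp(x) was incorrectly written as -exp(x)
The later steps are derived from this incorrect expression, so the error originates in Step 2.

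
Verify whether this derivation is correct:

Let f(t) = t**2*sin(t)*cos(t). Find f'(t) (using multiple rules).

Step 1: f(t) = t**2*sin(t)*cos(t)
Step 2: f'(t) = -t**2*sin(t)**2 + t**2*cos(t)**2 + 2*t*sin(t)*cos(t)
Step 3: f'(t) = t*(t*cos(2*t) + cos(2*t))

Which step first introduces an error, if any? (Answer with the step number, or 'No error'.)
Step 3

Step 3 is incorrect due to a wrong trig function.
The step shows: t*(t*cos(2*t) + cos(2*t))
The correct value should be: t*(t*cos(2*t) + sin(2*t))

Explanation: sin(2*t) was incorrectly written as cos(2*t): the term t*(t*cos(2*t) + sin(2*t)) was incorrectly written as t*(t*cos(2*t) + cos(2*t))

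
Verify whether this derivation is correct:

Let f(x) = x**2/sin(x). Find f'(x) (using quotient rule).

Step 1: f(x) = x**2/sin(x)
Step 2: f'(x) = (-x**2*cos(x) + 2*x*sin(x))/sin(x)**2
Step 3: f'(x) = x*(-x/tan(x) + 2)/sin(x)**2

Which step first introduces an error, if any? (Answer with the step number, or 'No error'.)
Step 3

Step 3 is incorrect due to a wrong exponent.
The step shows: x*(-x/tan(x) + 2)/sin(x)**2
The correct value should be: x*(-x/tan(x) + 2)/sin(x)

Explanation: The exponent -1 on sin(x) was incorrectly written as -2: the term x*(-x/tan(x) + 2)/sin(x) was incorrectly written as x*(-x/tan(x) + 2)/sin(x)**2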